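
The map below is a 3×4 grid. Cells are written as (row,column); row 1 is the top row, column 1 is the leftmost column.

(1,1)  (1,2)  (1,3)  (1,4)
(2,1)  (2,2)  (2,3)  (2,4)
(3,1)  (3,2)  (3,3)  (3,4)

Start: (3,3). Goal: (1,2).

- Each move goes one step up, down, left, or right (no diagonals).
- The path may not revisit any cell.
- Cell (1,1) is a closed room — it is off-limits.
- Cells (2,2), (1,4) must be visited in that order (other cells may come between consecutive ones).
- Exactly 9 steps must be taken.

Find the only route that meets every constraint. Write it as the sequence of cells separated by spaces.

(3,3) (3,2) (3,1) (2,1) (2,2) (2,3) (2,4) (1,4) (1,3) (1,2)

The waypoints must appear in the order (2,2), (1,4), with no cell reused.
Route from (3,3): 2× left (reaching (3,1)), up to (2,1), 3× right (reaching (2,4)), up to (1,4), 2× left (reaching (1,2)) — 9 moves in all.
Check: order respected ((2,2) at step 4, (1,4) at step 7); 9 moves as required.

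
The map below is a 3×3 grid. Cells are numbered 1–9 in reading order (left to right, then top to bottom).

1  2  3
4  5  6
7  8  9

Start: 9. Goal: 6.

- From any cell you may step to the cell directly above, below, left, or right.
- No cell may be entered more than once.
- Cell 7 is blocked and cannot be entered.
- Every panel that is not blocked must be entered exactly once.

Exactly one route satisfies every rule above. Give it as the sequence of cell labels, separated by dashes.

9 - 8 - 5 - 4 - 1 - 2 - 3 - 6

Need to visit all 8 open cells exactly once, starting at 9 and ending at 6.
Route from 9: left to 8, up to 5, left to 4, up to 1, 2× right (reaching 3), down to 6 — 7 moves in all.
Check: all 8 open cells covered.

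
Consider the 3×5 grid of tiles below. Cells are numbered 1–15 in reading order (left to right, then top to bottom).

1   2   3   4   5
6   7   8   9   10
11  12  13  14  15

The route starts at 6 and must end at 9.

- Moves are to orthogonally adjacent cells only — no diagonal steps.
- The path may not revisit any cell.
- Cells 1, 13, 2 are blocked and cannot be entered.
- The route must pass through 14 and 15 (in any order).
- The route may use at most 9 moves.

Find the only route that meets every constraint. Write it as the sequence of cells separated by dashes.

6 - 7 - 8 - 3 - 4 - 5 - 10 - 15 - 14 - 9

The 9-move cap with required stops at 14, 15 leaves no slack for detours.
Route from 6: 2× right (reaching 8), up to 3, 2× right (reaching 5), 2× down (reaching 15), left to 14, up to 9 — 9 moves in all.
Check: all required cells visited; 9 ≤ 9 moves.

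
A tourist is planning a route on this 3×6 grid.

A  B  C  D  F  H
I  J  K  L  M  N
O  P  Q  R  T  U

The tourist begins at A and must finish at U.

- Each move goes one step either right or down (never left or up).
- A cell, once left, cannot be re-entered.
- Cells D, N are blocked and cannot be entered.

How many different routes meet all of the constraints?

12

A right/down-only route from A to U makes exactly 2 down-moves and 5 right-moves in some order.
With no other constraints that would be C(7,2) = 21 routes.
Subtract routes through each blocked cell (inclusion–exclusion for overlaps): − through D: 6 − through N: 6 + through D&N: 3 → 12.
That gives 12 routes.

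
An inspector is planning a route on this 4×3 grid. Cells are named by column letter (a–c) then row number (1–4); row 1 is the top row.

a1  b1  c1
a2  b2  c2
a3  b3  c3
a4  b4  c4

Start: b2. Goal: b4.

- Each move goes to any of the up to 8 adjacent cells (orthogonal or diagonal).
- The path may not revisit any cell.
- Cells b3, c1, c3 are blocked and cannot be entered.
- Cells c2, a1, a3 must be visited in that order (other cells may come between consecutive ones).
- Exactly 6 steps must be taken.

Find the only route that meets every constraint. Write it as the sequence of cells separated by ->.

The waypoints must appear in the order c2, a1, a3, with no cell reused.
Route from b2: right 1 to c2, up-left 1 to b1, left 1 to a1, down 2 to a3, down-right 1 to b4 — 6 moves in all.
Check: order respected (c2 at step 1, a1 at step 3, a3 at step 5); 6 moves as required.

b2 -> c2 -> b1 -> a1 -> a2 -> a3 -> b4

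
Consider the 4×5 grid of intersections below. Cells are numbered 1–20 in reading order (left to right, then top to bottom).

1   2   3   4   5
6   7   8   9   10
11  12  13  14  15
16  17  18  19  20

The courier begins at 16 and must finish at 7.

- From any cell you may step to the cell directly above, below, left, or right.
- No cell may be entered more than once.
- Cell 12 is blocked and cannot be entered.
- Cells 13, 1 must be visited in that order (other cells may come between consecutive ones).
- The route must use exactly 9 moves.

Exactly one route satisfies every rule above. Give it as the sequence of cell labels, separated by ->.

The waypoints must appear in the order 13, 1, with no cell reused.
Route from 16: right 2 to 18, up 3 to 3, left 2 to 1, down 1 to 6, right 1 to 7 — 9 moves in all.
Check: order respected (13 at step 3, 1 at step 7); 9 moves as required.

16 -> 17 -> 18 -> 13 -> 8 -> 3 -> 2 -> 1 -> 6 -> 7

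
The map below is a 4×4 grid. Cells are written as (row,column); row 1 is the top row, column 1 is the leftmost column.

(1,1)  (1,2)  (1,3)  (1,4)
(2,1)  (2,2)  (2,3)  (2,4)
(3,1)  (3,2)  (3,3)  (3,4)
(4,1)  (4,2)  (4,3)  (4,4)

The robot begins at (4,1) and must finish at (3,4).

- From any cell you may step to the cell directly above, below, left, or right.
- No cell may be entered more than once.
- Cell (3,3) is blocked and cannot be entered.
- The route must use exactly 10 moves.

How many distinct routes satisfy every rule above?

Need simple routes of exactly 10 moves from (4,1) to (3,4) (Manhattan distance 4, so 3 moves are spent on a detour and 3 undoing it).
Branch systematically from the start, pruning whenever the remaining move budget drops below the Manhattan distance to (3,4) or differs from it in parity. Grouping the completions by first move — via (3,1): 4; via (4,2): 8 — and summing: 4 + 8 = 12.
That gives 12 routes.

12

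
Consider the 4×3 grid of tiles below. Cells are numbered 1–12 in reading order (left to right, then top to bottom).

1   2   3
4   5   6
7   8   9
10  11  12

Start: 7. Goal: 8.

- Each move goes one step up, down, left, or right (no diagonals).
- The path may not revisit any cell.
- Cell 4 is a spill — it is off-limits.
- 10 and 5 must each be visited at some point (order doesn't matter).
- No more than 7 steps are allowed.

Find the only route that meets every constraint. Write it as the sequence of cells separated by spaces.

7 10 11 12 9 6 5 8

The budget equals the shortest possible length, so every move has to be on a shortest route through the required cells.
Route from 7: down to 10, 2× right (reaching 12), 2× up (reaching 6), left to 5, down to 8 — 7 moves in all.
Check: all required cells visited; 7 ≤ 7 moves.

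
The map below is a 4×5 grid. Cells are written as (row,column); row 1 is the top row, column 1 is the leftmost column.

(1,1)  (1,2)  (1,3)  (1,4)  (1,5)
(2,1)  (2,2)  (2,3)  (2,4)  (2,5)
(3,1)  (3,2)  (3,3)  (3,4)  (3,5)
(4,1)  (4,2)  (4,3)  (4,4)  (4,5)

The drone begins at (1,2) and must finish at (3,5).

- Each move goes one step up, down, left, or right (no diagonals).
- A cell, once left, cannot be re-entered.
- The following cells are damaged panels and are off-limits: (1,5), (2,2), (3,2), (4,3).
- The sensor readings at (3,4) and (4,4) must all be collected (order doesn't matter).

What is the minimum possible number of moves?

7

Any route passes through (3,4) and (4,4) in some order between (1,2) and (3,5). Summing Manhattan distances along each leg and taking the cheapest ordering ((1,2) → (4,4) → (3,4) → (3,5)) gives a lower bound of 5 + 1 + 1 = 7 moves.
A route of 7 moves achieves this: (1,2) → (1,3) → (2,3) → (3,3) → (3,4) → (4,4) → (4,5) → (3,5).
Since 7 matches the lower bound, it is optimal.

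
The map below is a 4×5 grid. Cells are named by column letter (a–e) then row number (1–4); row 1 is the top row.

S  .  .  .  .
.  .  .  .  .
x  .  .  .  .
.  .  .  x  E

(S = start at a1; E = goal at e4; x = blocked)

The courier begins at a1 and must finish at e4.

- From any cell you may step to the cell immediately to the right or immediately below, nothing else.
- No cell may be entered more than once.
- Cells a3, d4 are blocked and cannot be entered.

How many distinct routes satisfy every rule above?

14

A right/down-only route from a1 to e4 makes exactly 3 down-moves and 4 right-moves in some order.
With no other constraints that would be C(7,3) = 35 routes.
Subtract routes through each blocked cell (inclusion–exclusion for overlaps): − through a3: 5 − through d4: 20 + through a3&d4: 4 → 14.
That gives 14 routes.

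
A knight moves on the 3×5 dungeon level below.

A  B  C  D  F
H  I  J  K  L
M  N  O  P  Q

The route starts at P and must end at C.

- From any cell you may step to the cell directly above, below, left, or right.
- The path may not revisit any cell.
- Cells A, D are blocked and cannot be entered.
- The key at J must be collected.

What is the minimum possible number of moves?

3

Any route passes through J somewhere between P and C. Summing Manhattan distances along the two legs (P → J → C) gives a lower bound of 2 + 1 = 3 moves.
A route of 3 moves achieves this: P → K → J → C.
Since 3 matches the lower bound, it is optimal.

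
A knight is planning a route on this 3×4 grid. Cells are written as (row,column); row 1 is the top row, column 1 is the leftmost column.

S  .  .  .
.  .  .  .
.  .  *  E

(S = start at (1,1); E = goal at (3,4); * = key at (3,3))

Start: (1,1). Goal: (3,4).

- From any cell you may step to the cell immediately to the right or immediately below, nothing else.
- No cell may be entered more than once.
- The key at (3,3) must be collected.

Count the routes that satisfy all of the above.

A right/down-only route from (1,1) to (3,4) makes exactly 2 down-moves and 3 right-moves in some order.
With no other constraints that would be C(5,2) = 10 routes.
Split at (3,3) and multiply the segment counts: (1,1)→(3,3): 6; (3,3)→(3,4): 1; product = 6.
That gives 6 routes.

6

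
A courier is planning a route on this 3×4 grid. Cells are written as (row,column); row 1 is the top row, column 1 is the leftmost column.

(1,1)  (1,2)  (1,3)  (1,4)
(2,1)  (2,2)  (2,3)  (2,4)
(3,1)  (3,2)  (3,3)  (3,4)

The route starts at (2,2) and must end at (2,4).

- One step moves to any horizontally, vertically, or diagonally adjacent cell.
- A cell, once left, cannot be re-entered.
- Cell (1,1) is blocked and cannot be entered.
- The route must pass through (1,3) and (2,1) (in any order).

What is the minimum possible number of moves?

Any route passes through (1,3) and (2,1) in some order between (2,2) and (2,4). Summing Chebyshev distances along each leg and taking the cheapest ordering ((2,2) → (2,1) → (1,3) → (2,4)) gives a lower bound of 1 + 2 + 1 = 4 moves.
A route of 4 moves achieves this: (2,2) → (2,1) → (1,2) → (1,3) → (2,4).
Since 4 matches the lower bound, it is optimal.

4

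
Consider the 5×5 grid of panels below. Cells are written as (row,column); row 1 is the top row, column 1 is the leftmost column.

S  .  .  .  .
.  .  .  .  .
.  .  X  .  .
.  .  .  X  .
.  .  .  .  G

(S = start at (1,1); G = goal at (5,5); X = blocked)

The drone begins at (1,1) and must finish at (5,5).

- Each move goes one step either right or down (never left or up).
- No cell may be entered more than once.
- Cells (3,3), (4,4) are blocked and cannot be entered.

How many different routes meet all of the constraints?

A right/down-only route from (1,1) to (5,5) makes exactly 4 down-moves and 4 right-moves in some order.
With no other constraints that would be C(8,4) = 70 routes.
Subtract routes through each blocked cell (inclusion–exclusion for overlaps): − through (3,3): 36 − through (4,4): 40 + through (3,3)&(4,4): 24 → 18.
That gives 18 routes.

18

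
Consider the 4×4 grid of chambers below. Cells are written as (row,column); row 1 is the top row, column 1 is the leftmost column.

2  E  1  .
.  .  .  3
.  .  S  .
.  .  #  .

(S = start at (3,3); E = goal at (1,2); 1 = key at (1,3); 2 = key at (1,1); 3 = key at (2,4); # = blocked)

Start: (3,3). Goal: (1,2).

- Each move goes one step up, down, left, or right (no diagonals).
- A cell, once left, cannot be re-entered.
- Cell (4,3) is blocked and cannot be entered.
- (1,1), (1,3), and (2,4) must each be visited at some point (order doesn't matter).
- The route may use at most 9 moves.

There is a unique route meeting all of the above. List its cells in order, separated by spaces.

(3,3) (3,4) (2,4) (1,4) (1,3) (2,3) (2,2) (2,1) (1,1) (1,2)

Any route must reach (1,1), (1,3), and (2,4) and still end at (1,2) within 9 moves, so the order of the required stops is forced.
Route from (3,3): right to (3,4), 2× up (reaching (1,4)), left to (1,3), down to (2,3), 2× left (reaching (2,1)), up to (1,1), right to (1,2) — 9 moves in all.
Check: all required cells visited; 9 ≤ 9 moves.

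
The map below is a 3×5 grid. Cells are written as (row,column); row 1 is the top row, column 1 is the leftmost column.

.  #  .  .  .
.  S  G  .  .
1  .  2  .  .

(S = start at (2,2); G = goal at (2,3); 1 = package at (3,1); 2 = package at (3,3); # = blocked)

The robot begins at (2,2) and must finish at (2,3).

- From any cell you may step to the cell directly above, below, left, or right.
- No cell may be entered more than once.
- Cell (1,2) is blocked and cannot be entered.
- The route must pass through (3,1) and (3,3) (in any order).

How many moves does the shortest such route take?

Any route passes through (3,1) and (3,3) in some order between (2,2) and (2,3). Summing Manhattan distances along each leg and taking the cheapest ordering ((2,2) → (3,1) → (3,3) → (2,3)) gives a lower bound of 2 + 2 + 1 = 5 moves.
A route of 5 moves achieves this: (2,2) → (2,1) → (3,1) → (3,2) → (3,3) → (2,3).
Since 5 matches the lower bound, it is optimal.

5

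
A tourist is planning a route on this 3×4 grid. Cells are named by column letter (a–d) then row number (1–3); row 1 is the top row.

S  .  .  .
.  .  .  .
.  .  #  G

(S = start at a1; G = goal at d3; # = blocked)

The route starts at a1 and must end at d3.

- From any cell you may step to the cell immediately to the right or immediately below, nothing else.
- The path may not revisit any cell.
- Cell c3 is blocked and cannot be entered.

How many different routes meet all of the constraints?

4

A right/down-only route from a1 to d3 makes exactly 2 down-moves and 3 right-moves in some order.
With no other constraints that would be C(5,2) = 10 routes.
Subtract routes through each blocked cell (inclusion–exclusion for overlaps): − through c3: 6 → 4.
That gives 4 routes.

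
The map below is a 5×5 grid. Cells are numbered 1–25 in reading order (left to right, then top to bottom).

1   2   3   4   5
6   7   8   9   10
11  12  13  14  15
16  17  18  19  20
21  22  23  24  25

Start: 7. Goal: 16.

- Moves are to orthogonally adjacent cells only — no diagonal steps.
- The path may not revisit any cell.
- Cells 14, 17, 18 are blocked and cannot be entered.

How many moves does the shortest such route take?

The Manhattan distance from 7 to 16 is |2−4| + |2−1| = 3, so at least 3 moves are needed.
A route of 3 moves achieves this: 7 → 12 → 11 → 16.
Since 3 matches the lower bound, it is optimal.

3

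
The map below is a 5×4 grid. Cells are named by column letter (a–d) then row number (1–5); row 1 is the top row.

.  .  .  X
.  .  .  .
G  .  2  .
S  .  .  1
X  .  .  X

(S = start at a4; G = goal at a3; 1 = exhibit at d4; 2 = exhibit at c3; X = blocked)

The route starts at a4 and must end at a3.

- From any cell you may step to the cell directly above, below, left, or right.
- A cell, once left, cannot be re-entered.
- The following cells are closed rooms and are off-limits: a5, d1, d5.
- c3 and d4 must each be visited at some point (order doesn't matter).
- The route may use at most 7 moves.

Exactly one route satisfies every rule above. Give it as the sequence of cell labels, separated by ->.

a4 -> b4 -> c4 -> d4 -> d3 -> c3 -> b3 -> a3

The 7-move cap with required stops at c3, d4 leaves no slack for detours.
Route from a4: 3× right (reaching d4), up to d3, 3× left (reaching a3) — 7 moves in all.
Check: all required cells visited; 7 ≤ 7 moves.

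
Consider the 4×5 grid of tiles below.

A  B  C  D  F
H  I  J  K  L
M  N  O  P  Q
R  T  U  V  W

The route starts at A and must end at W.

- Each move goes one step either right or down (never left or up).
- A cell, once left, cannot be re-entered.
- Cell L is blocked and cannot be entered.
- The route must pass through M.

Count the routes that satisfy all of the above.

5

A right/down-only route from A to W makes exactly 3 down-moves and 4 right-moves in some order.
With no other constraints that would be C(7,3) = 35 routes.
Split at M and multiply the segment counts (each segment already excludes blocked cells): A→M: 1; M→W: 5; product = 5.
That gives 5 routes.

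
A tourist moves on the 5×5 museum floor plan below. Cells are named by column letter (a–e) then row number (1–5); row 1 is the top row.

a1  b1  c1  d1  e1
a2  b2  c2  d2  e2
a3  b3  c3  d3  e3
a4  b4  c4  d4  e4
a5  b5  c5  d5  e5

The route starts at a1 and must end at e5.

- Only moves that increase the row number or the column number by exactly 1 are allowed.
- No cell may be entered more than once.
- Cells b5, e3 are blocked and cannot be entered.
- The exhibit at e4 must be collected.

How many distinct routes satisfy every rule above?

A right/down-only route from a1 to e5 makes exactly 4 down-moves and 4 right-moves in some order.
With no other constraints that would be C(8,4) = 70 routes.
Split at e4 and multiply the segment counts (each segment already excludes blocked cells): a1→e4: 20; e4→e5: 1; product = 20.
That gives 20 routes.

20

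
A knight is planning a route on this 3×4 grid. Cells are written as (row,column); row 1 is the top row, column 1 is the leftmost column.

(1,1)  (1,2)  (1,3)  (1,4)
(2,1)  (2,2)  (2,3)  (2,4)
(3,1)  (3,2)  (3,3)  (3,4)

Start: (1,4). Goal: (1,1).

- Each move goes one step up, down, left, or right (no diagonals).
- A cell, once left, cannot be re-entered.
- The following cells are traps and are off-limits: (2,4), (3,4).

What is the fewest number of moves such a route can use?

The Manhattan distance from (1,4) to (1,1) is |1−1| + |4−1| = 3, so at least 3 moves are needed.
A route of 3 moves achieves this: (1,4) → (1,3) → (1,2) → (1,1).
Since 3 matches the lower bound, it is optimal.

3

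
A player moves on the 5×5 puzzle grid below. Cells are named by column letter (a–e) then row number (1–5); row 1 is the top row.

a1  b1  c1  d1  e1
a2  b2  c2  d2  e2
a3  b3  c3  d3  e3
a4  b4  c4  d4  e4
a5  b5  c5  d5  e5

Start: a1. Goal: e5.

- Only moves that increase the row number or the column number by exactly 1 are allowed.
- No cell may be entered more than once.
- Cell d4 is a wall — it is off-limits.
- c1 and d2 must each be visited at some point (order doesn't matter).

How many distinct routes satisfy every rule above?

4

A right/down-only route from a1 to e5 makes exactly 4 down-moves and 4 right-moves in some order.
With no other constraints that would be C(8,4) = 70 routes.
A monotone route can only reach the required cells in the order c1, d2, so split there and multiply the segment counts (each segment already excludes blocked cells): a1→c1: 1; c1→d2: 2; d2→e5: 2; product = 4.
That gives 4 routes.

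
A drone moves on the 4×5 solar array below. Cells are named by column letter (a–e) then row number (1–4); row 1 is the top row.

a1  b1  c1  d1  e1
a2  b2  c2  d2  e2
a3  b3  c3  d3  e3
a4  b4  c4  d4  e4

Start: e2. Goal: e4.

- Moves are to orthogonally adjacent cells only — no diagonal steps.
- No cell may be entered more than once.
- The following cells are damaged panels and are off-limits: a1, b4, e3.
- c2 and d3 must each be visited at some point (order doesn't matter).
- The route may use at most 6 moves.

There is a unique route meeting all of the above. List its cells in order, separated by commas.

The 6-move cap with required stops at c2, d3 leaves no slack for detours.
Route from e2: 2× left (reaching c2), down to c3, right to d3, down to d4, right to e4 — 6 moves in all.
Check: all required cells visited; 6 ≤ 6 moves.

e2, d2, c2, c3, d3, d4, e4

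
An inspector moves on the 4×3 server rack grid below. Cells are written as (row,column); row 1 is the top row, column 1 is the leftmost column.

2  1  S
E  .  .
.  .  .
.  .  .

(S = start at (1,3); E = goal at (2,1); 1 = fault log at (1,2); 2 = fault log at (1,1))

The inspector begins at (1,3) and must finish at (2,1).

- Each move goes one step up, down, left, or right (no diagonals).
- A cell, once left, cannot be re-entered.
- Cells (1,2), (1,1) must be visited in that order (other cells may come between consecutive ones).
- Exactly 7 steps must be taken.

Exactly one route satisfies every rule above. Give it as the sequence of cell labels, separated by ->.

The waypoints must appear in the order (1,2), (1,1), with no cell reused.
Route from (1,3): down 2 to (3,3), left 1 to (3,2), up 2 to (1,2), left 1 to (1,1), down 1 to (2,1) — 7 moves in all.
Check: order respected (1 at step 5, 2 at step 6); 7 moves as required.

(1,3) -> (2,3) -> (3,3) -> (3,2) -> (2,2) -> (1,2) -> (1,1) -> (2,1)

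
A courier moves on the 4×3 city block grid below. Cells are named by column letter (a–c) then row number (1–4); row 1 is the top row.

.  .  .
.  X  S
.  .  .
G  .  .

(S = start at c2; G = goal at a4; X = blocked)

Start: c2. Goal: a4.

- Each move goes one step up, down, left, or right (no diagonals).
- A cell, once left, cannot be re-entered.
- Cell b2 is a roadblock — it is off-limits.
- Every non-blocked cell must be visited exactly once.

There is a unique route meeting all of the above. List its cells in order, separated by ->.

Need to visit all 11 open cells exactly once, starting at c2 and ending at a4.
Cell c4 has only two open neighbours (c3 and b4), so the path must pass straight through it: one of those is the cell it's entered from and the other is where it exits.
Route from c2: up 1 to c1, left 2 to a1, down 2 to a3, right 2 to c3, down 1 to c4, left 2 to a4 — 10 moves in all.
Check: all 11 open cells covered.

c2 -> c1 -> b1 -> a1 -> a2 -> a3 -> b3 -> c3 -> c4 -> b4 -> a4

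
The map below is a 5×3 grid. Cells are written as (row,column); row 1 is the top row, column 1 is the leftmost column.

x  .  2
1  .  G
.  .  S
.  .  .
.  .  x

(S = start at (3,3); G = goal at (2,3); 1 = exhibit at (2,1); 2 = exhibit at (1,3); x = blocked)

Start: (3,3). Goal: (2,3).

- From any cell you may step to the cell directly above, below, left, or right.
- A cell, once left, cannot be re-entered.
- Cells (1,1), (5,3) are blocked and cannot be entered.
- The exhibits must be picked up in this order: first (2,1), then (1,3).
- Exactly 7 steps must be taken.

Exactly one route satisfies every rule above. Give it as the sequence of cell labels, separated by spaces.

The waypoints must appear in the order (2,1), (1,3), with no cell reused.
Route from (3,3): 2× left (reaching (3,1)), up to (2,1), right to (2,2), up to (1,2), right to (1,3), down to (2,3) — 7 moves in all.
Check: order respected (1 at step 3, 2 at step 6); 7 moves as required.

(3,3) (3,2) (3,1) (2,1) (2,2) (1,2) (1,3) (2,3)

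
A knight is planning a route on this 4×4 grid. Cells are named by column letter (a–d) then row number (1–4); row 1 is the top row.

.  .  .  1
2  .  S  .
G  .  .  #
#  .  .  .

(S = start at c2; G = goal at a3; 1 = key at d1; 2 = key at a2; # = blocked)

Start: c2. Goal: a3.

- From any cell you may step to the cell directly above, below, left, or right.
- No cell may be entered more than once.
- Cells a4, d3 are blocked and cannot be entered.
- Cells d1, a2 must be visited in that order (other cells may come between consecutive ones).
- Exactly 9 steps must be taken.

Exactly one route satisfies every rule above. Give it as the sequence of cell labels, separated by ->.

The waypoints must appear in the order d1, a2, with no cell reused.
Route from c2: right to d2, up to d1, 3× left (reaching a1), down to a2, right to b2, down to b3, left to a3 — 9 moves in all.
Check: order respected (1 at step 2, 2 at step 6); 9 moves as required.

c2 -> d2 -> d1 -> c1 -> b1 -> a1 -> a2 -> b2 -> b3 -> a3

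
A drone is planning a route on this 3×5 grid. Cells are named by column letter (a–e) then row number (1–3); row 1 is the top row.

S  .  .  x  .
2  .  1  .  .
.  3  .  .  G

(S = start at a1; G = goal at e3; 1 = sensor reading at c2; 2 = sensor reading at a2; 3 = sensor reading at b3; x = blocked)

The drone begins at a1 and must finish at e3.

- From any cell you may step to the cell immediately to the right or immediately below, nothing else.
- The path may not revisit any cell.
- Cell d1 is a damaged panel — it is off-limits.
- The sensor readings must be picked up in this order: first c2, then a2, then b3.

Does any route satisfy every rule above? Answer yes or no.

a2 lies to the left of c2, so going from c2 to a2 would need a leftward move — but moves only go right/down, so c2 cannot be visited before a2.

no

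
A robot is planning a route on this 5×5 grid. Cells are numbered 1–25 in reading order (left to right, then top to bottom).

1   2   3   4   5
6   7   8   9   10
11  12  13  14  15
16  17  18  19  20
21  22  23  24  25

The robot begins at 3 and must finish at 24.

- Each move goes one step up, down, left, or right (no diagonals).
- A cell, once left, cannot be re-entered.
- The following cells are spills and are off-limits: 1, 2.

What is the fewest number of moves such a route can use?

The Manhattan distance from 3 to 24 is |1−5| + |3−4| = 5, so at least 5 moves are needed.
A route of 5 moves achieves this: 3 → 8 → 13 → 18 → 23 → 24.
Since 5 matches the lower bound, it is optimal.

5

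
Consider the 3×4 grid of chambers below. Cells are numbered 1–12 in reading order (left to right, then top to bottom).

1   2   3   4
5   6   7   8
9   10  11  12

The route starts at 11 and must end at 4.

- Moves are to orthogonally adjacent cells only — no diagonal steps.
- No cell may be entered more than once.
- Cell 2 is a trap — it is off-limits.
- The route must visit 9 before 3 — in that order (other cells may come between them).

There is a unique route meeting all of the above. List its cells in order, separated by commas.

The waypoints must appear in the order 9, 3, with no cell reused.
Route from 11: left 2 to 9, up 1 to 5, right 2 to 7, up 1 to 3, right 1 to 4 — 7 moves in all.
Check: order respected (9 at step 2, 3 at step 6).

11, 10, 9, 5, 6, 7, 3, 4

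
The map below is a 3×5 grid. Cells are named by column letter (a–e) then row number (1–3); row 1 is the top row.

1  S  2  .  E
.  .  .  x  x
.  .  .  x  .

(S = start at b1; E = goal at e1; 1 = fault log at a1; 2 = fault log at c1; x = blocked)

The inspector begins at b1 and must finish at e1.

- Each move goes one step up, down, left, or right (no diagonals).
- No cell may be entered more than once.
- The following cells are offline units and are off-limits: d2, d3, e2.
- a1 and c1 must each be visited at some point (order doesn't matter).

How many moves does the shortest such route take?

7

Any route passes through a1 and c1 in some order between b1 and e1. Summing Manhattan distances along each leg and taking the cheapest ordering (b1 → a1 → c1 → e1) gives a lower bound of 1 + 2 + 2 = 5 moves.
The shortest route satisfying every rule uses 7 moves: b1 → a1 → a2 → b2 → c2 → c1 → d1 → e1.
The bound of 5 isn't tight here; checking systematically, no route of length 5 through 6 satisfies every constraint, so 7 is the minimum.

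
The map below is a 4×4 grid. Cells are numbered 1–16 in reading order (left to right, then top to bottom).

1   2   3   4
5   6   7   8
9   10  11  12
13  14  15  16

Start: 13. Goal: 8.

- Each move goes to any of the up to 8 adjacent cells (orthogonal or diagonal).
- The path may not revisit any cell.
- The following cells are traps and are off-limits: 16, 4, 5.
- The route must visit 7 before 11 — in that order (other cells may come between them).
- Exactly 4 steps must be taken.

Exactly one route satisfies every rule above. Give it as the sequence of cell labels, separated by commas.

13, 10, 7, 11, 8

The waypoints must appear in the order 7, 11, with no cell reused.
Route from 13: 2× up-right (reaching 7), down to 11, up-right to 8 — 4 moves in all.
Check: order respected (7 at step 2, 11 at step 3); 4 moves as required.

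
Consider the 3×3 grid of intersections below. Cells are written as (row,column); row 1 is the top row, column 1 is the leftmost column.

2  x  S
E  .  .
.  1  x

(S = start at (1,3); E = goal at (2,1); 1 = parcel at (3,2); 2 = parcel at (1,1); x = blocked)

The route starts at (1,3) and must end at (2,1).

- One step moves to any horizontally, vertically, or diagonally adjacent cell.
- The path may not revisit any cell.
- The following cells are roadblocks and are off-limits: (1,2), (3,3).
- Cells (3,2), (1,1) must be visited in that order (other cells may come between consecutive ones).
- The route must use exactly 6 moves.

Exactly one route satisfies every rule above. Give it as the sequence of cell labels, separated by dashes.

The waypoints must appear in the order (3,2), (1,1), with no cell reused.
Route from (1,3): down 1 to (2,3), down-left 1 to (3,2), left 1 to (3,1), up-right 1 to (2,2), up-left 1 to (1,1), down 1 to (2,1) — 6 moves in all.
Check: order respected (1 at step 2, 2 at step 5); 6 moves as required.

(1,3) - (2,3) - (3,2) - (3,1) - (2,2) - (1,1) - (2,1)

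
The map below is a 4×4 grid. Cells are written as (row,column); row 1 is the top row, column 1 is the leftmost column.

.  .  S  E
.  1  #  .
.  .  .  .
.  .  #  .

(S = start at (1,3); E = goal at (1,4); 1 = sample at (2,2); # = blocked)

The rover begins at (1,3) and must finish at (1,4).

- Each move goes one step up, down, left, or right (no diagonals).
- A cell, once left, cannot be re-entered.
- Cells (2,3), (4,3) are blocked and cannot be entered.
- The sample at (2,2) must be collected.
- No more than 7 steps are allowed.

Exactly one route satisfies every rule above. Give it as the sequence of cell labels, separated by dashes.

(1,3) - (1,2) - (2,2) - (3,2) - (3,3) - (3,4) - (2,4) - (1,4)

The budget equals the shortest possible length, so every move has to be on a shortest route through the required cells.
Route from (1,3): left 1 to (1,2), down 2 to (3,2), right 2 to (3,4), up 2 to (1,4) — 7 moves in all.
Check: all required cells visited; 7 ≤ 7 moves.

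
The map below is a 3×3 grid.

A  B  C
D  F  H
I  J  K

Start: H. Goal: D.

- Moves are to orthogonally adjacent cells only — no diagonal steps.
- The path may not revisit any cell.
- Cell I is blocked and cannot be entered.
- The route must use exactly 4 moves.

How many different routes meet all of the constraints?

4

Need simple routes of exactly 4 moves from H to D (Manhattan distance 2, so 1 moves are spent on a detour and 1 undoing it).
Enumerating: H C B F D | H C B A D | H K J F D | H F B A D.
That gives 4 routes.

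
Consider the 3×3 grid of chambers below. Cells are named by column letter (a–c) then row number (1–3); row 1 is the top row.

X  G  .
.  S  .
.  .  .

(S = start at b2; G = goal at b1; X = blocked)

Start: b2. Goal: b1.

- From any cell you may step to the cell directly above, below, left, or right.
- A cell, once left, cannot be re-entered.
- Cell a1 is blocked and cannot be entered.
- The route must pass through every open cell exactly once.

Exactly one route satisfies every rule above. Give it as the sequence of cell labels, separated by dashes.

b2 - a2 - a3 - b3 - c3 - c2 - c1 - b1

Need to visit all 8 open cells exactly once, starting at b2 and ending at b1.
Route from b2: left 1 to a2, down 1 to a3, right 2 to c3, up 2 to c1, left 1 to b1 — 7 moves in all.
Check: all 8 open cells covered.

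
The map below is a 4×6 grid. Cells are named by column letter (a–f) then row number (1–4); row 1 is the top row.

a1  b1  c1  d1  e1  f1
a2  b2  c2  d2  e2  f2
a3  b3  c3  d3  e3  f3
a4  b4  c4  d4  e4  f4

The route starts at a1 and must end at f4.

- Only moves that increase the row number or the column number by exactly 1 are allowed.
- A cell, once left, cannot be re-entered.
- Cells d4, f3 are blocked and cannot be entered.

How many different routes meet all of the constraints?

15

A right/down-only route from a1 to f4 makes exactly 3 down-moves and 5 right-moves in some order.
With no other constraints that would be C(8,3) = 56 routes.
Subtract routes through each blocked cell (inclusion–exclusion for overlaps): − through f3: 21 − through d4: 20 → 15.
That gives 15 routes.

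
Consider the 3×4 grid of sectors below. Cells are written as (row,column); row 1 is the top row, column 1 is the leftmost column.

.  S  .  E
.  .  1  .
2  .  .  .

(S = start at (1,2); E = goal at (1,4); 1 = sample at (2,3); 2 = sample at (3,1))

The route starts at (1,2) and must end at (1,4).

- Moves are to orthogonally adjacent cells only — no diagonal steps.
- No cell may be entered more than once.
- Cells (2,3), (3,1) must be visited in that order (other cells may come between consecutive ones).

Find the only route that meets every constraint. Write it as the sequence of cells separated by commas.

The waypoints must appear in the order (2,3), (3,1), with no cell reused.
Route from (1,2): right 1 to (1,3), down 1 to (2,3), left 2 to (2,1), down 1 to (3,1), right 3 to (3,4), up 2 to (1,4) — 10 moves in all.
Check: order respected (1 at step 2, 2 at step 5).

(1,2), (1,3), (2,3), (2,2), (2,1), (3,1), (3,2), (3,3), (3,4), (2,4), (1,4)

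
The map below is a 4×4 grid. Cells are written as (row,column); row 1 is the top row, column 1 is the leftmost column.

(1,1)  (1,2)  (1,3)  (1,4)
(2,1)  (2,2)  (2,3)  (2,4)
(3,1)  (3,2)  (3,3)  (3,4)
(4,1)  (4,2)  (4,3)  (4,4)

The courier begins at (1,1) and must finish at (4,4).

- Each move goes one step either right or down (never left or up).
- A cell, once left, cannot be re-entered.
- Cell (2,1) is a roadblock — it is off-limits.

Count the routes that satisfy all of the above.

A right/down-only route from (1,1) to (4,4) makes exactly 3 down-moves and 3 right-moves in some order.
With no other constraints that would be C(6,3) = 20 routes.
Subtract routes through each blocked cell (inclusion–exclusion for overlaps): − through (2,1): 10 → 10.
That gives 10 routes.

10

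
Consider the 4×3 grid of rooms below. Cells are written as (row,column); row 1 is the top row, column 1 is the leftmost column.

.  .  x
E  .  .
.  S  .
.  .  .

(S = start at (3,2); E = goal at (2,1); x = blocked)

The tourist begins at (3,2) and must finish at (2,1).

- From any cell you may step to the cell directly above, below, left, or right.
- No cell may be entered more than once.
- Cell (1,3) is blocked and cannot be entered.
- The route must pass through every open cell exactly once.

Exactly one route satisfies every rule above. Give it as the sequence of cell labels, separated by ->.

(3,2) -> (3,1) -> (4,1) -> (4,2) -> (4,3) -> (3,3) -> (2,3) -> (2,2) -> (1,2) -> (1,1) -> (2,1)

Need to visit all 11 open cells exactly once, starting at (3,2) and ending at (2,1).
Route from (3,2): left 1 to (3,1), down 1 to (4,1), right 2 to (4,3), up 2 to (2,3), left 1 to (2,2), up 1 to (1,2), left 1 to (1,1), down 1 to (2,1) — 10 moves in all.
Check: all 11 open cells covered.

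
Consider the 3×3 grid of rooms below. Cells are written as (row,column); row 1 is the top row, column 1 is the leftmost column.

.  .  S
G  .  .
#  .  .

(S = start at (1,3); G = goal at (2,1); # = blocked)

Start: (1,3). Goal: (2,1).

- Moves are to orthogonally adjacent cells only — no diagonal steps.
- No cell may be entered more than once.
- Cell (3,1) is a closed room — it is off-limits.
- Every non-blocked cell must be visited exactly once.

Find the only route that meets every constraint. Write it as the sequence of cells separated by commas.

Need to visit all 8 open cells exactly once, starting at (1,3) and ending at (2,1).
Route from (1,3): down 2 to (3,3), left 1 to (3,2), up 2 to (1,2), left 1 to (1,1), down 1 to (2,1) — 7 moves in all.
Check: all 8 open cells covered.

(1,3), (2,3), (3,3), (3,2), (2,2), (1,2), (1,1), (2,1)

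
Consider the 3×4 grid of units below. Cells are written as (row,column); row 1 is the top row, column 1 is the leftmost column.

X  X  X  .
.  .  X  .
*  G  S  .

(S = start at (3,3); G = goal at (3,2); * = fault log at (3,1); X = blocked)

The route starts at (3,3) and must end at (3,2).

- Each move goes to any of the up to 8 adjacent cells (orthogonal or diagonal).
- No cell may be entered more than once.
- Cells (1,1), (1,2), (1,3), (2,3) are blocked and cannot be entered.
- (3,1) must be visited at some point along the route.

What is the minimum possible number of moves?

3

Any route passes through (3,1) somewhere between (3,3) and (3,2). Summing Chebyshev distances along the two legs ((3,3) → (3,1) → (3,2)) gives a lower bound of 2 + 1 = 3 moves.
A route of 3 moves achieves this: (3,3) → (2,2) → (3,1) → (3,2).
Since 3 matches the lower bound, it is optimal.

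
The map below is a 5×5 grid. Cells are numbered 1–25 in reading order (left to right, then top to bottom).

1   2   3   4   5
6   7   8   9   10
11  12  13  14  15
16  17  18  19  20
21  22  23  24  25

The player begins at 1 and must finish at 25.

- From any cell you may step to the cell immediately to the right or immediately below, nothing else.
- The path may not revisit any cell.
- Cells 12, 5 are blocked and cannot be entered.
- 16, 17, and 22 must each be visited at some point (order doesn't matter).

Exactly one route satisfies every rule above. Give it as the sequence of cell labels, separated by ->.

Moves only go right or down, so the column and row indices never decrease.
Route from 1: 3× down (reaching 16), right to 17, down to 22, 3× right (reaching 25) — 8 moves in all.
Check: all required cells visited.

1 -> 6 -> 11 -> 16 -> 17 -> 22 -> 23 -> 24 -> 25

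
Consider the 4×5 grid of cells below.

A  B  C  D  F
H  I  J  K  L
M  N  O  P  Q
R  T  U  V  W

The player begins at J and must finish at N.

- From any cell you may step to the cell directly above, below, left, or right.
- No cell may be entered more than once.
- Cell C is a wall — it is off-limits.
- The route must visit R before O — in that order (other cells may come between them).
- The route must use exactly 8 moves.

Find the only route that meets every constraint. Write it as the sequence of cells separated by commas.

The waypoints must appear in the order R, O, with no cell reused.
Route from J: left 2 to H, down 2 to R, right 2 to U, up 1 to O, left 1 to N — 8 moves in all.
Check: order respected (R at step 4, O at step 7); 8 moves as required.

J, I, H, M, R, T, U, O, N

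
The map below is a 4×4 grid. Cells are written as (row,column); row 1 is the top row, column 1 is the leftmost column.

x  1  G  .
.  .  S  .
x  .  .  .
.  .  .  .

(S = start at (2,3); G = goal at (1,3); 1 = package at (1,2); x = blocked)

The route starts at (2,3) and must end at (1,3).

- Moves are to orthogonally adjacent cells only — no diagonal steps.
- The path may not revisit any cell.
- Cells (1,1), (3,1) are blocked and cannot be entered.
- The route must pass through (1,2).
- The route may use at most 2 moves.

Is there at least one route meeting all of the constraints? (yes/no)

Even ignoring the no-revisit rule, getting from (2,3) to (1,3) via (1,2) needs at least 2 + 1 = 3 moves (Manhattan distance per leg), which exceeds the 2-move limit.

no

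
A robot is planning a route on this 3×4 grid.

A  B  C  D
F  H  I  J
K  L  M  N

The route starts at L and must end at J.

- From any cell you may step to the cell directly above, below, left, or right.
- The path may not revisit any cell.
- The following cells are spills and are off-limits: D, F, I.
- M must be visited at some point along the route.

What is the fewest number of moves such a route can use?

Any route passes through M somewhere between L and J. Summing Manhattan distances along the two legs (L → M → J) gives a lower bound of 1 + 2 = 3 moves.
A route of 3 moves achieves this: L → M → N → J.
Since 3 matches the lower bound, it is optimal.

3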